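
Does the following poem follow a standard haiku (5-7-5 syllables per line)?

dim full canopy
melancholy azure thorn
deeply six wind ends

Line 1: dim (1), full (1), canopy (3) → 5 ✓
Line 2: melancholy (4), azure (2), thorn (1) → 7 ✓
Line 3: deeply (2), six (1), wind (1), ends (1) → 5 ✓

Yes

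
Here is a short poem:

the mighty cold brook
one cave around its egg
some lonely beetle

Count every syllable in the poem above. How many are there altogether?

Line 1: "the mighty cold brook": 1+2+1+1 = 5
Line 2: "one cave around its egg": 1+1+2+1+1 = 6
Line 3: "some lonely beetle": 1+2+2 = 5
Total: 5 + 6 + 5 = 16

16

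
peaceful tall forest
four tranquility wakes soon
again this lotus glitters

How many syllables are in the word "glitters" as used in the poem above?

2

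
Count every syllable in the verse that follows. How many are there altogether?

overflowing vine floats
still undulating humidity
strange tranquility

20

Line 1: overflowing (4), vine (1), floats (1) → 6
Line 2: still (1), undulating (4), humidity (4) → 9
Line 3: strange (1), tranquility (4) → 5
Total: 6 + 9 + 5 = 20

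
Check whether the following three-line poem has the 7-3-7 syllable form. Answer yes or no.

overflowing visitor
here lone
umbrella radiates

No

Line 1: "overflowing visitor": 4+3 = 7 ✓
Line 2: "here lone": 1+1 = 2 (expected 3)
Line 3: "umbrella radiates": 3+3 = 6 (expected 7)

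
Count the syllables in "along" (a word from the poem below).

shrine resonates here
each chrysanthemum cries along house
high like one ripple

2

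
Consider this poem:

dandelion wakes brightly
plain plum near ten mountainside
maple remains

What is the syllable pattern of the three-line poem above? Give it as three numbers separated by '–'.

Line 1: "dandelion wakes brightly": 4+1+2 = 7
Line 2: "plain plum near ten mountainside": 1+1+1+1+3 = 7
Line 3: "maple remains": 2+2 = 4

7–7–4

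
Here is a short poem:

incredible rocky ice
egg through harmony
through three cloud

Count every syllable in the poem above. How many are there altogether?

Line 1: incredible (4), rocky (2), ice (1) → 7
Line 2: egg (1), through (1), harmony (3) → 5
Line 3: through (1), three (1), cloud (1) → 3
Total: 7 + 5 + 3 = 15

15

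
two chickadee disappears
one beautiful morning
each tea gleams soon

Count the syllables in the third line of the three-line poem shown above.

The third line: "each tea gleams soon": 1+1+1+1 = 4

4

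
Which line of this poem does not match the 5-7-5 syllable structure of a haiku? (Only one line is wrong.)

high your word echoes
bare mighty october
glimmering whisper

The second line

Line 1: "high your word echoes": 1+1+1+2 = 5 ✓
Line 2: "bare mighty october": 1+2+3 = 6 (expected 7)
Line 3: "glimmering whisper": 3+2 = 5 ✓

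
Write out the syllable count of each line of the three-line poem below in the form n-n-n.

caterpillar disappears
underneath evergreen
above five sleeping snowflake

7-6-7

Line 1: caterpillar(4) + disappears(3) = 7
Line 2: underneath(3) + evergreen(3) = 6
Line 3: above(2) + five(1) + sleeping(2) + snowflake(2) = 7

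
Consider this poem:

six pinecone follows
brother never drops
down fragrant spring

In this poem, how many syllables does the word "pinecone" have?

2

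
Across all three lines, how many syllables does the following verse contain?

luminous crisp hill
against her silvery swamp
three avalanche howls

Line 1: luminous (3), crisp (1), hill (1) → 5
Line 2: against (2), her (1), silvery (3), swamp (1) → 7
Line 3: three (1), avalanche (3), howls (1) → 5
Total: 5 + 7 + 5 = 17

17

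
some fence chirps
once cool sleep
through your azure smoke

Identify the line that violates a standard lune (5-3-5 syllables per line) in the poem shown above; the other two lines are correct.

Line 1

Line 1: some(1) + fence(1) + chirps(1) = 3 (expected 5)
Line 2: once(1) + cool(1) + sleep(1) = 3 ✓
Line 3: through(1) + your(1) + azure(2) + smoke(1) = 5 ✓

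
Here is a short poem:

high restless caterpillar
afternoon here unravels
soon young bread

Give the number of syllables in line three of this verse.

3

Line three: soon (1), young (1), bread (1) → 3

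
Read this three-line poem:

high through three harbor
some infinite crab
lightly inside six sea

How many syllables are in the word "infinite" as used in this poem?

3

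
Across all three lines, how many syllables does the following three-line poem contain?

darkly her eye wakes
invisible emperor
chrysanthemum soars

Line 1: darkly (2), her (1), eye (1), wakes (1) → 5
Line 2: invisible (4), emperor (3) → 7
Line 3: chrysanthemum (4), soars (1) → 5
Total: 5 + 7 + 5 = 17

17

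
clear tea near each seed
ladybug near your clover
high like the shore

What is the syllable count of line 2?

Line 2: "ladybug near your clover": 3+1+1+2 = 7

7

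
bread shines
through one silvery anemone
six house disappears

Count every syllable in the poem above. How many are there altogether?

16

Line 1: bread(1) + shines(1) = 2
Line 2: through(1) + one(1) + silvery(3) + anemone(4) = 9
Line 3: six(1) + house(1) + disappears(3) = 5
Total: 2 + 9 + 5 = 16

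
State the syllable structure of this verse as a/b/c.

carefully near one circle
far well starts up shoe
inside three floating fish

7/5/6

Line 1: carefully(3) + near(1) + one(1) + circle(2) = 7
Line 2: far(1) + well(1) + starts(1) + up(1) + shoe(1) = 5
Line 3: inside(2) + three(1) + floating(2) + fish(1) = 6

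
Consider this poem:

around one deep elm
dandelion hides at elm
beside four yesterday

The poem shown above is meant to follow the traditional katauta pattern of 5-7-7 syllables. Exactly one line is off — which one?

The third line

Line 1: "around one deep elm": 2+1+1+1 = 5 ✓
Line 2: "dandelion hides at elm": 4+1+1+1 = 7 ✓
Line 3: "beside four yesterday": 2+1+3 = 6 (expected 7)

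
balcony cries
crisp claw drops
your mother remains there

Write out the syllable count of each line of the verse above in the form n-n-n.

Line 1: "balcony cries": 3+1 = 4
Line 2: "crisp claw drops": 1+1+1 = 3
Line 3: "your mother remains there": 1+2+2+1 = 6

4-3-6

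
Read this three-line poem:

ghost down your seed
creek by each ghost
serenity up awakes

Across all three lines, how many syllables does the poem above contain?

Line 1: ghost (1), down (1), your (1), seed (1) → 4
Line 2: creek (1), by (1), each (1), ghost (1) → 4
Line 3: serenity (4), up (1), awakes (2) → 7
Total: 4 + 4 + 7 = 15

15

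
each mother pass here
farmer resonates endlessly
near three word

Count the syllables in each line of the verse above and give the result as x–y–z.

5–8–3

Line 1: each (1), mother (2), pass (1), here (1) → 5
Line 2: farmer (2), resonates (3), endlessly (3) → 8
Line 3: near (1), three (1), word (1) → 3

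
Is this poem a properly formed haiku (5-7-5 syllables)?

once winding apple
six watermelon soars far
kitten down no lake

Line 1: "once winding apple": 1+2+2 = 5 ✓
Line 2: "six watermelon soars far": 1+4+1+1 = 7 ✓
Line 3: "kitten down no lake": 2+1+1+1 = 5 ✓

Yes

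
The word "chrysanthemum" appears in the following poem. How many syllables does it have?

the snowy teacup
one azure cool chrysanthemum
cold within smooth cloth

4

"chrysanthemum" has 4 syllables.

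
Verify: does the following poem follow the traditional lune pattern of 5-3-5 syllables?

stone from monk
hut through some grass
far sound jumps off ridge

No

Line 1: stone (1), from (1), monk (1) → 3 (expected 5)
Line 2: hut (1), through (1), some (1), grass (1) → 4 (expected 3)
Line 3: far (1), sound (1), jumps (1), off (1), ridge (1) → 5 ✓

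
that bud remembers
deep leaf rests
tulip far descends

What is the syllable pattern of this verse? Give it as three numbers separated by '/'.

5/3/5

Line 1: that(1) + bud(1) + remembers(3) = 5
Line 2: deep(1) + leaf(1) + rests(1) = 3
Line 3: tulip(2) + far(1) + descends(2) = 5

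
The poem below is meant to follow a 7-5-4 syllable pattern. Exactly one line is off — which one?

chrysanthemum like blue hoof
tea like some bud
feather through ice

Line 1: "chrysanthemum like blue hoof": 4+1+1+1 = 7 ✓
Line 2: "tea like some bud": 1+1+1+1 = 4 (expected 5)
Line 3: "feather through ice": 2+1+1 = 4 ✓

Line 2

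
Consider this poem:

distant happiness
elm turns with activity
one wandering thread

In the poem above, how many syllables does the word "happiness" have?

3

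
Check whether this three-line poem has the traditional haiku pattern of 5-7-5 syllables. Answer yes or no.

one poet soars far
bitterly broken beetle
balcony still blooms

Line 1: one (1), poet (2), soars (1), far (1) → 5 ✓
Line 2: bitterly (3), broken (2), beetle (2) → 7 ✓
Line 3: balcony (3), still (1), blooms (1) → 5 ✓

Yes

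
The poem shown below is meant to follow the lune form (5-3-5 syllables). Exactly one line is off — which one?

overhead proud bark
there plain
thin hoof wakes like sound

Line 2

Line 1: overhead (3), proud (1), bark (1) → 5 ✓
Line 2: there (1), plain (1) → 2 (expected 3)
Line 3: thin (1), hoof (1), wakes (1), like (1), sound (1) → 5 ✓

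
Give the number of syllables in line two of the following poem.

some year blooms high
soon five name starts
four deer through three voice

Line two: soon (1), five (1), name (1), starts (1) → 4

4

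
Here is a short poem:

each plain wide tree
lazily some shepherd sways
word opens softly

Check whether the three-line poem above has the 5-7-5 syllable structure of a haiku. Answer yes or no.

No

Line 1: each(1) + plain(1) + wide(1) + tree(1) = 4 (expected 5)
Line 2: lazily(3) + some(1) + shepherd(2) + sways(1) = 7 ✓
Line 3: word(1) + opens(2) + softly(2) = 5 ✓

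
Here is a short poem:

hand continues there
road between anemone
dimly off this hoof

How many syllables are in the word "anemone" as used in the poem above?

"anemone" has 4 syllables.

4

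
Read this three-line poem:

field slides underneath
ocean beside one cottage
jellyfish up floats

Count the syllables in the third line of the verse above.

5

The third line: jellyfish(3) + up(1) + floats(1) = 5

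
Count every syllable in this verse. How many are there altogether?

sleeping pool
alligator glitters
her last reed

12

Line 1: "sleeping pool": 2+1 = 3
Line 2: "alligator glitters": 4+2 = 6
Line 3: "her last reed": 1+1+1 = 3
Total: 3 + 6 + 3 = 12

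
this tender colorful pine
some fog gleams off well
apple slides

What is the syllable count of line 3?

3

Line 3: apple(2) + slides(1) = 3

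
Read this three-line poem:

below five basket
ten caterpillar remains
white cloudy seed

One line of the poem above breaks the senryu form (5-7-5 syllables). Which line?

Line 1: "below five basket": 2+1+2 = 5 ✓
Line 2: "ten caterpillar remains": 1+4+2 = 7 ✓
Line 3: "white cloudy seed": 1+2+1 = 4 (expected 5)

Line 3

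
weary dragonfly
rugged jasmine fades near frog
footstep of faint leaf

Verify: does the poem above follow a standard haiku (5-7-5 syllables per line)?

Line 1: weary (2), dragonfly (3) → 5 ✓
Line 2: rugged (2), jasmine (2), fades (1), near (1), frog (1) → 7 ✓
Line 3: footstep (2), of (1), faint (1), leaf (1) → 5 ✓

Yes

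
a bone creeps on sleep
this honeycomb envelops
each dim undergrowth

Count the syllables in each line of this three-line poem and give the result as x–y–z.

Line 1: a (1), bone (1), creeps (1), on (1), sleep (1) → 5
Line 2: this (1), honeycomb (3), envelops (3) → 7
Line 3: each (1), dim (1), undergrowth (3) → 5

5–7–5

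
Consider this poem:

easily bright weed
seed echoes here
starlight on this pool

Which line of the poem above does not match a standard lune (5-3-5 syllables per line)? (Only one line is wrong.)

Line 1: "easily bright weed": 3+1+1 = 5 ✓
Line 2: "seed echoes here": 1+2+1 = 4 (expected 3)
Line 3: "starlight on this pool": 2+1+1+1 = 5 ✓

The second line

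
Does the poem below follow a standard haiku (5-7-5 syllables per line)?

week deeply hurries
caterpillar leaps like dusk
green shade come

Line 1: week(1) + deeply(2) + hurries(2) = 5 ✓
Line 2: caterpillar(4) + leaps(1) + like(1) + dusk(1) = 7 ✓
Line 3: green(1) + shade(1) + come(1) = 3 (expected 5)

No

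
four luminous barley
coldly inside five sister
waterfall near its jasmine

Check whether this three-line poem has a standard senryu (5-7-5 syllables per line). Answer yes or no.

Line 1: four (1), luminous (3), barley (2) → 6 (expected 5)
Line 2: coldly (2), inside (2), five (1), sister (2) → 7 ✓
Line 3: waterfall (3), near (1), its (1), jasmine (2) → 7 (expected 5)

No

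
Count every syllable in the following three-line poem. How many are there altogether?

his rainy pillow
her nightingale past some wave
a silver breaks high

17

Line 1: his(1) + rainy(2) + pillow(2) = 5
Line 2: her(1) + nightingale(3) + past(1) + some(1) + wave(1) = 7
Line 3: a(1) + silver(2) + breaks(1) + high(1) = 5
Total: 5 + 7 + 5 = 17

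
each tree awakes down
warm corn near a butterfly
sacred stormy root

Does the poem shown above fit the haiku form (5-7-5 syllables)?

Yes

Line 1: each(1) + tree(1) + awakes(2) + down(1) = 5 ✓
Line 2: warm(1) + corn(1) + near(1) + a(1) + butterfly(3) = 7 ✓
Line 3: sacred(2) + stormy(2) + root(1) = 5 ✓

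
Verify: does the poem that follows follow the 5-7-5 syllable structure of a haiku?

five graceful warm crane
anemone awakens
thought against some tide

Yes

Line 1: five(1) + graceful(2) + warm(1) + crane(1) = 5 ✓
Line 2: anemone(4) + awakens(3) = 7 ✓
Line 3: thought(1) + against(2) + some(1) + tide(1) = 5 ✓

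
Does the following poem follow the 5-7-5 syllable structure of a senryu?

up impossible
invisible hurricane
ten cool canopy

Yes

Line 1: up(1) + impossible(4) = 5 ✓
Line 2: invisible(4) + hurricane(3) = 7 ✓
Line 3: ten(1) + cool(1) + canopy(3) = 5 ✓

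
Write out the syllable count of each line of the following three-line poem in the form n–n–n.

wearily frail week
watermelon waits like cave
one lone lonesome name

Line 1: wearily (3), frail (1), week (1) → 5
Line 2: watermelon (4), waits (1), like (1), cave (1) → 7
Line 3: one (1), lone (1), lonesome (2), name (1) → 5

5–7–5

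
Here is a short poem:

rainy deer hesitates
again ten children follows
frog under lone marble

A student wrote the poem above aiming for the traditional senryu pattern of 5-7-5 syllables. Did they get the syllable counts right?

No

Line 1: rainy (2), deer (1), hesitates (3) → 6 (expected 5)
Line 2: again (2), ten (1), children (2), follows (2) → 7 ✓
Line 3: frog (1), under (2), lone (1), marble (2) → 6 (expected 5)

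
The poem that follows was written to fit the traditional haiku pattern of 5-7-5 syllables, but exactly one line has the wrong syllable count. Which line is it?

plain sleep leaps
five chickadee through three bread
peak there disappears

Line 1: plain(1) + sleep(1) + leaps(1) = 3 (expected 5)
Line 2: five(1) + chickadee(3) + through(1) + three(1) + bread(1) = 7 ✓
Line 3: peak(1) + there(1) + disappears(3) = 5 ✓

The first line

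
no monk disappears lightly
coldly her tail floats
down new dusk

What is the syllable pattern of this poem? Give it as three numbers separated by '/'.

Line 1: "no monk disappears lightly": 1+1+3+2 = 7
Line 2: "coldly her tail floats": 2+1+1+1 = 5
Line 3: "down new dusk": 1+1+1 = 3

7/5/3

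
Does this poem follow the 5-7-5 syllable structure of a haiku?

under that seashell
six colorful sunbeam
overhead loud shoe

Line 1: under(2) + that(1) + seashell(2) = 5 ✓
Line 2: six(1) + colorful(3) + sunbeam(2) = 6 (expected 7)
Line 3: overhead(3) + loud(1) + shoe(1) = 5 ✓

No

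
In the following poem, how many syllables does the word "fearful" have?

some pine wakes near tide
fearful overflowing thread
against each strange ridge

2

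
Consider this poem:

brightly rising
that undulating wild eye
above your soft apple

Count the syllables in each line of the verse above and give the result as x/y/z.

4/7/6

Line 1: brightly (2), rising (2) → 4
Line 2: that (1), undulating (4), wild (1), eye (1) → 7
Line 3: above (2), your (1), soft (1), apple (2) → 6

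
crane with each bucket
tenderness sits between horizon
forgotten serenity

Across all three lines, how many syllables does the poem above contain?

Line 1: "crane with each bucket": 1+1+1+2 = 5
Line 2: "tenderness sits between horizon": 3+1+2+3 = 9
Line 3: "forgotten serenity": 3+4 = 7
Total: 5 + 9 + 7 = 21

21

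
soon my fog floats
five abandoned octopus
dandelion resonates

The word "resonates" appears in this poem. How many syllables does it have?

3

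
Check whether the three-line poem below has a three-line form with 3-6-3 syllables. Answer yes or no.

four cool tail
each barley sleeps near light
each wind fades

Yes

Line 1: four(1) + cool(1) + tail(1) = 3 ✓
Line 2: each(1) + barley(2) + sleeps(1) + near(1) + light(1) = 6 ✓
Line 3: each(1) + wind(1) + fades(1) = 3 ✓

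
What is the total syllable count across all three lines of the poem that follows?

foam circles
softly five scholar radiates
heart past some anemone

18

Line 1: foam (1), circles (2) → 3
Line 2: softly (2), five (1), scholar (2), radiates (3) → 8
Line 3: heart (1), past (1), some (1), anemone (4) → 7
Total: 3 + 8 + 7 = 18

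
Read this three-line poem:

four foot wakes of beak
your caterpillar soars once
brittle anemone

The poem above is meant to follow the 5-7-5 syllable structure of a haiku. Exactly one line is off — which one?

Line 3

Line 1: four(1) + foot(1) + wakes(1) + of(1) + beak(1) = 5 ✓
Line 2: your(1) + caterpillar(4) + soars(1) + once(1) = 7 ✓
Line 3: brittle(2) + anemone(4) = 6 (expected 5)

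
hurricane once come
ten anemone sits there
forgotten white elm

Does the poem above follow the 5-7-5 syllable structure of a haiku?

Yes

Line 1: "hurricane once come": 3+1+1 = 5 ✓
Line 2: "ten anemone sits there": 1+4+1+1 = 7 ✓
Line 3: "forgotten white elm": 3+1+1 = 5 ✓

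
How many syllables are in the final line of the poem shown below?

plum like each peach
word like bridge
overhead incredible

The final line: "overhead incredible": 3+4 = 7

7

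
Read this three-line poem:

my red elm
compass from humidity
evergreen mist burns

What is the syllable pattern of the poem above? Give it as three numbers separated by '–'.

Line 1: my (1), red (1), elm (1) → 3
Line 2: compass (2), from (1), humidity (4) → 7
Line 3: evergreen (3), mist (1), burns (1) → 5

3–7–5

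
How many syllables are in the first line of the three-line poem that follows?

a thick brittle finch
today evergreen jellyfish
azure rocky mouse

The first line: a(1) + thick(1) + brittle(2) + finch(1) = 5

5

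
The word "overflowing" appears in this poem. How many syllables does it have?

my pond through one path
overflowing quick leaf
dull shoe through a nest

4

"overflowing" has 4 syllables.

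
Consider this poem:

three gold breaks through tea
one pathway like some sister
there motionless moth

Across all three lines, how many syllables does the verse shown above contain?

17

Line 1: "three gold breaks through tea": 1+1+1+1+1 = 5
Line 2: "one pathway like some sister": 1+2+1+1+2 = 7
Line 3: "there motionless moth": 1+3+1 = 5
Total: 5 + 7 + 5 = 17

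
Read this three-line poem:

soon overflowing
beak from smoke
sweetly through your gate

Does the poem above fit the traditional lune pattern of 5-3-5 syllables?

Yes

Line 1: soon (1), overflowing (4) → 5 ✓
Line 2: beak (1), from (1), smoke (1) → 3 ✓
Line 3: sweetly (2), through (1), your (1), gate (1) → 5 ✓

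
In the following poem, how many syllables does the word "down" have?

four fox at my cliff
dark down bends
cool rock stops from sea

1

"down" has 1 syllable.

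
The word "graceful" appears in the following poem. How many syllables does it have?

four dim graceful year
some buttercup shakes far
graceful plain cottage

"graceful" has 2 syllables.

2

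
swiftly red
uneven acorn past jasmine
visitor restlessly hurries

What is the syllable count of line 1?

Line 1: swiftly(2) + red(1) = 3

3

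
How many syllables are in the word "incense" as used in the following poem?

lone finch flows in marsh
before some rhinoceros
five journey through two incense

2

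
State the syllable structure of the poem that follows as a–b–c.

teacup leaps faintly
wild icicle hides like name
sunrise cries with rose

5–7–5

Line 1: "teacup leaps faintly": 2+1+2 = 5
Line 2: "wild icicle hides like name": 1+3+1+1+1 = 7
Line 3: "sunrise cries with rose": 2+1+1+1 = 5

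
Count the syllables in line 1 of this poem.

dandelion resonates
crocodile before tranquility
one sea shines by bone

7

Line 1: dandelion(4) + resonates(3) = 7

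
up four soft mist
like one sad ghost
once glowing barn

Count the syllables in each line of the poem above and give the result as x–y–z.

4–4–4

Line 1: up(1) + four(1) + soft(1) + mist(1) = 4
Line 2: like(1) + one(1) + sad(1) + ghost(1) = 4
Line 3: once(1) + glowing(2) + barn(1) = 4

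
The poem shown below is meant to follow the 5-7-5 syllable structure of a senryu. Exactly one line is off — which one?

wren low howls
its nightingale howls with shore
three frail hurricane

Line 1: "wren low howls": 1+1+1 = 3 (expected 5)
Line 2: "its nightingale howls with shore": 1+3+1+1+1 = 7 ✓
Line 3: "three frail hurricane": 1+1+3 = 5 ✓

The first line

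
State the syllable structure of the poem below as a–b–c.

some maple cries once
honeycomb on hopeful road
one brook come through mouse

Line 1: some (1), maple (2), cries (1), once (1) → 5
Line 2: honeycomb (3), on (1), hopeful (2), road (1) → 7
Line 3: one (1), brook (1), come (1), through (1), mouse (1) → 5

5–7–5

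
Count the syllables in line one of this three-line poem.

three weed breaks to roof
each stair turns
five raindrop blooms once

5

Line one: three (1), weed (1), breaks (1), to (1), roof (1) → 5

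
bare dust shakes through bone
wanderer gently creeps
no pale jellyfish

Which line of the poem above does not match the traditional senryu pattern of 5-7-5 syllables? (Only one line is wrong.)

Line 2

Line 1: bare (1), dust (1), shakes (1), through (1), bone (1) → 5 ✓
Line 2: wanderer (3), gently (2), creeps (1) → 6 (expected 7)
Line 3: no (1), pale (1), jellyfish (3) → 5 ✓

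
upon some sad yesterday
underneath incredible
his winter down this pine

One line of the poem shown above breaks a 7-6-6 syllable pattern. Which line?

Line 1: upon(2) + some(1) + sad(1) + yesterday(3) = 7 ✓
Line 2: underneath(3) + incredible(4) = 7 (expected 6)
Line 3: his(1) + winter(2) + down(1) + this(1) + pine(1) = 6 ✓

Line 2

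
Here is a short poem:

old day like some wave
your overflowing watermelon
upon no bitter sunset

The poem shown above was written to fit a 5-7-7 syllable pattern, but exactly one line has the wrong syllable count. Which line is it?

Line 1: old(1) + day(1) + like(1) + some(1) + wave(1) = 5 ✓
Line 2: your(1) + overflowing(4) + watermelon(4) = 9 (expected 7)
Line 3: upon(2) + no(1) + bitter(2) + sunset(2) = 7 ✓

Line 2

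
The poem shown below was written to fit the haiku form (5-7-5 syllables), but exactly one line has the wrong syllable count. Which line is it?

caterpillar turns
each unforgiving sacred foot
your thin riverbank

Line 2

Line 1: caterpillar(4) + turns(1) = 5 ✓
Line 2: each(1) + unforgiving(4) + sacred(2) + foot(1) = 8 (expected 7)
Line 3: your(1) + thin(1) + riverbank(3) = 5 ✓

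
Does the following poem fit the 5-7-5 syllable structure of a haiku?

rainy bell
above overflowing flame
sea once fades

No

Line 1: rainy (2), bell (1) → 3 (expected 5)
Line 2: above (2), overflowing (4), flame (1) → 7 ✓
Line 3: sea (1), once (1), fades (1) → 3 (expected 5)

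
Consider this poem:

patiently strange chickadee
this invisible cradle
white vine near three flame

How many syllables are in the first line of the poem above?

7

The first line: "patiently strange chickadee": 3+1+3 = 7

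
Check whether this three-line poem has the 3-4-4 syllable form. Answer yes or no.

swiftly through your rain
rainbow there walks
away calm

Line 1: "swiftly through your rain": 2+1+1+1 = 5 (expected 3)
Line 2: "rainbow there walks": 2+1+1 = 4 ✓
Line 3: "away calm": 2+1 = 3 (expected 4)

No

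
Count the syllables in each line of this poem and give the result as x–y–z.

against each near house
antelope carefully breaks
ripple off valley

5–7–5

Line 1: "against each near house": 2+1+1+1 = 5
Line 2: "antelope carefully breaks": 3+3+1 = 7
Line 3: "ripple off valley": 2+1+2 = 5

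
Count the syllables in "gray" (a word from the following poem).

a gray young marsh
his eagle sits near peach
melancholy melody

1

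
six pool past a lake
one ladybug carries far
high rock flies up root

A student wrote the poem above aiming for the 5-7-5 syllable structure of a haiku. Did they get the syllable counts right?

Yes

Line 1: "six pool past a lake": 1+1+1+1+1 = 5 ✓
Line 2: "one ladybug carries far": 1+3+2+1 = 7 ✓
Line 3: "high rock flies up root": 1+1+1+1+1 = 5 ✓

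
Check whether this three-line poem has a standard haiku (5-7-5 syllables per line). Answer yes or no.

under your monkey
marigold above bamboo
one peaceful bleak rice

Line 1: "under your monkey": 2+1+2 = 5 ✓
Line 2: "marigold above bamboo": 3+2+2 = 7 ✓
Line 3: "one peaceful bleak rice": 1+2+1+1 = 5 ✓

Yes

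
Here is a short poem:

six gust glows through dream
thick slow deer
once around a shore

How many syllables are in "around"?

2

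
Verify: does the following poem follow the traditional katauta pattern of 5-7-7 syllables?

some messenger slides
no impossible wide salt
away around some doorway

Yes

Line 1: some (1), messenger (3), slides (1) → 5 ✓
Line 2: no (1), impossible (4), wide (1), salt (1) → 7 ✓
Line 3: away (2), around (2), some (1), doorway (2) → 7 ✓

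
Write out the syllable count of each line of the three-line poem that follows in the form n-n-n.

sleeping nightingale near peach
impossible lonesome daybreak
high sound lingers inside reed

7-8-7

Line 1: "sleeping nightingale near peach": 2+3+1+1 = 7
Line 2: "impossible lonesome daybreak": 4+2+2 = 8
Line 3: "high sound lingers inside reed": 1+1+2+2+1 = 7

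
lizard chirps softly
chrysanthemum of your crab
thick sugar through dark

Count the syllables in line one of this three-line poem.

Line one: lizard(2) + chirps(1) + softly(2) = 5

5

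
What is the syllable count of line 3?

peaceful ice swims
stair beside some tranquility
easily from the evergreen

8

Line 3: "easily from the evergreen": 3+1+1+3 = 8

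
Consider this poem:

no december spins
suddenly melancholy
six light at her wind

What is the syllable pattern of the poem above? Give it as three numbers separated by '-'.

Line 1: no(1) + december(3) + spins(1) = 5
Line 2: suddenly(3) + melancholy(4) = 7
Line 3: six(1) + light(1) + at(1) + her(1) + wind(1) = 5

5-7-5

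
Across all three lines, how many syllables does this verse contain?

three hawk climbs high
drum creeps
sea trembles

9

Line 1: "three hawk climbs high": 1+1+1+1 = 4
Line 2: "drum creeps": 1+1 = 2
Line 3: "sea trembles": 1+2 = 3
Total: 4 + 2 + 3 = 9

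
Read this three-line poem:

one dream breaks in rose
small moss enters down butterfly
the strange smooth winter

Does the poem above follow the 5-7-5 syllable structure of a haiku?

No

Line 1: one (1), dream (1), breaks (1), in (1), rose (1) → 5 ✓
Line 2: small (1), moss (1), enters (2), down (1), butterfly (3) → 8 (expected 7)
Line 3: the (1), strange (1), smooth (1), winter (2) → 5 ✓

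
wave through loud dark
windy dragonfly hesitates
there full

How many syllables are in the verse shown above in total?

14

Line 1: wave(1) + through(1) + loud(1) + dark(1) = 4
Line 2: windy(2) + dragonfly(3) + hesitates(3) = 8
Line 3: there(1) + full(1) = 2
Total: 4 + 8 + 2 = 14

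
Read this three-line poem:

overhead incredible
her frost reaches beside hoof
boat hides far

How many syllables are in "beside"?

"beside" has 2 syllables.

2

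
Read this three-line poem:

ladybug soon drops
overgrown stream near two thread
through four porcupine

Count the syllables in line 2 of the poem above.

Line 2: "overgrown stream near two thread": 3+1+1+1+1 = 7

7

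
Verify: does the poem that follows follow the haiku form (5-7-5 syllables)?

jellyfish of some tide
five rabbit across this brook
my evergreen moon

No

Line 1: jellyfish (3), of (1), some (1), tide (1) → 6 (expected 5)
Line 2: five (1), rabbit (2), across (2), this (1), brook (1) → 7 ✓
Line 3: my (1), evergreen (3), moon (1) → 5 ✓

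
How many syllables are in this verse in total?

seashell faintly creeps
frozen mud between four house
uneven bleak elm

17

Line 1: seashell(2) + faintly(2) + creeps(1) = 5
Line 2: frozen(2) + mud(1) + between(2) + four(1) + house(1) = 7
Line 3: uneven(3) + bleak(1) + elm(1) = 5
Total: 5 + 7 + 5 = 17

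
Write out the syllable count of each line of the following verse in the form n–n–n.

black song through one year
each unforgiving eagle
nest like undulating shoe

Line 1: black (1), song (1), through (1), one (1), year (1) → 5
Line 2: each (1), unforgiving (4), eagle (2) → 7
Line 3: nest (1), like (1), undulating (4), shoe (1) → 7

5–7–7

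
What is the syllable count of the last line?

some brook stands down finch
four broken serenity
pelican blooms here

5

The last line: pelican (3), blooms (1), here (1) → 5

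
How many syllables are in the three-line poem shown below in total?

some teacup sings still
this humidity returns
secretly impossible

19

Line 1: some(1) + teacup(2) + sings(1) + still(1) = 5
Line 2: this(1) + humidity(4) + returns(2) = 7
Line 3: secretly(3) + impossible(4) = 7
Total: 5 + 7 + 7 = 19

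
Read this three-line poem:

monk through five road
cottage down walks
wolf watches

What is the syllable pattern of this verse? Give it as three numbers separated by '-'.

4-4-3

Line 1: monk(1) + through(1) + five(1) + road(1) = 4
Line 2: cottage(2) + down(1) + walks(1) = 4
Line 3: wolf(1) + watches(2) = 3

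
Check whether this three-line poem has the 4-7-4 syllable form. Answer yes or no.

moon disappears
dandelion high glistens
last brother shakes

Line 1: "moon disappears": 1+3 = 4 ✓
Line 2: "dandelion high glistens": 4+1+2 = 7 ✓
Line 3: "last brother shakes": 1+2+1 = 4 ✓

Yes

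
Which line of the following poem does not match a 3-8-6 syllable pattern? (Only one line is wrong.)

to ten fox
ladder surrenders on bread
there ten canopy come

Line 2

Line 1: to(1) + ten(1) + fox(1) = 3 ✓
Line 2: ladder(2) + surrenders(3) + on(1) + bread(1) = 7 (expected 8)
Line 3: there(1) + ten(1) + canopy(3) + come(1) = 6 ✓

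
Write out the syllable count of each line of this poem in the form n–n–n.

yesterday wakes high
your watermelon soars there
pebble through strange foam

5–7–5

Line 1: yesterday (3), wakes (1), high (1) → 5
Line 2: your (1), watermelon (4), soars (1), there (1) → 7
Line 3: pebble (2), through (1), strange (1), foam (1) → 5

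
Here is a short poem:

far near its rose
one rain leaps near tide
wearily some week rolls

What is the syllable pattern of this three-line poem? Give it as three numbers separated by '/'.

4/5/6

Line 1: far(1) + near(1) + its(1) + rose(1) = 4
Line 2: one(1) + rain(1) + leaps(1) + near(1) + tide(1) = 5
Line 3: wearily(3) + some(1) + week(1) + rolls(1) = 6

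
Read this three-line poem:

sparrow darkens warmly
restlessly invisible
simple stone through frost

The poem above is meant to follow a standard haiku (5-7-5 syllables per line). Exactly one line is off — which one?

The first line

Line 1: sparrow(2) + darkens(2) + warmly(2) = 6 (expected 5)
Line 2: restlessly(3) + invisible(4) = 7 ✓
Line 3: simple(2) + stone(1) + through(1) + frost(1) = 5 ✓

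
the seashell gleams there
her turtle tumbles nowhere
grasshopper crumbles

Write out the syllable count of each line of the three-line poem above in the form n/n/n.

Line 1: the (1), seashell (2), gleams (1), there (1) → 5
Line 2: her (1), turtle (2), tumbles (2), nowhere (2) → 7
Line 3: grasshopper (3), crumbles (2) → 5

5/7/5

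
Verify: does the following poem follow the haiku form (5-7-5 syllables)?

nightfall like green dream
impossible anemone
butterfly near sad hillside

No

Line 1: "nightfall like green dream": 2+1+1+1 = 5 ✓
Line 2: "impossible anemone": 4+4 = 8 (expected 7)
Line 3: "butterfly near sad hillside": 3+1+1+2 = 7 (expected 5)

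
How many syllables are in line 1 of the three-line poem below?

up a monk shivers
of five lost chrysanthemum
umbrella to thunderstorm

5

Line 1: up(1) + a(1) + monk(1) + shivers(2) = 5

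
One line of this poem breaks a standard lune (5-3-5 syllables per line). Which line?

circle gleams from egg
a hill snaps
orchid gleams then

The third line

Line 1: "circle gleams from egg": 2+1+1+1 = 5 ✓
Line 2: "a hill snaps": 1+1+1 = 3 ✓
Line 3: "orchid gleams then": 2+1+1 = 4 (expected 5)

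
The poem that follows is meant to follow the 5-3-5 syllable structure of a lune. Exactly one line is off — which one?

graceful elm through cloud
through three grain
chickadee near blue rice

Line 1: graceful(2) + elm(1) + through(1) + cloud(1) = 5 ✓
Line 2: through(1) + three(1) + grain(1) = 3 ✓
Line 3: chickadee(3) + near(1) + blue(1) + rice(1) = 6 (expected 5)

The third line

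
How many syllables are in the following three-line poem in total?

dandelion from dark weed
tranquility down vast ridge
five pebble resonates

20

Line 1: dandelion (4), from (1), dark (1), weed (1) → 7
Line 2: tranquility (4), down (1), vast (1), ridge (1) → 7
Line 3: five (1), pebble (2), resonates (3) → 6
Total: 7 + 7 + 6 = 20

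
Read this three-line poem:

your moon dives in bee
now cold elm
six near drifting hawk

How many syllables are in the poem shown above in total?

13

Line 1: your (1), moon (1), dives (1), in (1), bee (1) → 5
Line 2: now (1), cold (1), elm (1) → 3
Line 3: six (1), near (1), drifting (2), hawk (1) → 5
Total: 5 + 3 + 5 = 13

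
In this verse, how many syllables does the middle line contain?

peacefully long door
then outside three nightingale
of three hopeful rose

7

The middle line: then (1), outside (2), three (1), nightingale (3) → 7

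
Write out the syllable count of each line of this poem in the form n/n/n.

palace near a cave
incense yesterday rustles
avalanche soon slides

5/7/5

Line 1: palace (2), near (1), a (1), cave (1) → 5
Line 2: incense (2), yesterday (3), rustles (2) → 7
Line 3: avalanche (3), soon (1), slides (1) → 5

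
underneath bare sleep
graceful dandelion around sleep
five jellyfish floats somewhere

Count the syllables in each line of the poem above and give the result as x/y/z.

Line 1: underneath(3) + bare(1) + sleep(1) = 5
Line 2: graceful(2) + dandelion(4) + around(2) + sleep(1) = 9
Line 3: five(1) + jellyfish(3) + floats(1) + somewhere(2) = 7

5/9/7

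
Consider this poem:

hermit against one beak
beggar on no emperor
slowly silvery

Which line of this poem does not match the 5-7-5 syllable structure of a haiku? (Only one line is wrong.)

Line 1: hermit(2) + against(2) + one(1) + beak(1) = 6 (expected 5)
Line 2: beggar(2) + on(1) + no(1) + emperor(3) = 7 ✓
Line 3: slowly(2) + silvery(3) = 5 ✓

The first line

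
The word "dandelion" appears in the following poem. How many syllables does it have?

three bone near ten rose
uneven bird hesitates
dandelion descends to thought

4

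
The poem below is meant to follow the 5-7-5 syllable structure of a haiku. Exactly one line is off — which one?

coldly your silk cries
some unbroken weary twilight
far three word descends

Line 2

Line 1: "coldly your silk cries": 2+1+1+1 = 5 ✓
Line 2: "some unbroken weary twilight": 1+3+2+2 = 8 (expected 7)
Line 3: "far three word descends": 1+1+1+2 = 5 ✓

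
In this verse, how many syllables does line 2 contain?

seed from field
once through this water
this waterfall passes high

Line 2: "once through this water": 1+1+1+2 = 5

5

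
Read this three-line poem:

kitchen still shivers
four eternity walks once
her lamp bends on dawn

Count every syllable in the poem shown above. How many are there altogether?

Line 1: kitchen(2) + still(1) + shivers(2) = 5
Line 2: four(1) + eternity(4) + walks(1) + once(1) = 7
Line 3: her(1) + lamp(1) + bends(1) + on(1) + dawn(1) = 5
Total: 5 + 7 + 5 = 17

17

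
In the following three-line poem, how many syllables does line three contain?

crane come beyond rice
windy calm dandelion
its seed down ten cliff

5

Line three: its (1), seed (1), down (1), ten (1), cliff (1) → 5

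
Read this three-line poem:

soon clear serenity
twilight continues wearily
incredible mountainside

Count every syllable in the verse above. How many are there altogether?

Line 1: "soon clear serenity": 1+1+4 = 6
Line 2: "twilight continues wearily": 2+3+3 = 8
Line 3: "incredible mountainside": 4+3 = 7
Total: 6 + 8 + 7 = 21

21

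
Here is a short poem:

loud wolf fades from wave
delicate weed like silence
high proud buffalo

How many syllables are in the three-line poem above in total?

17

Line 1: loud (1), wolf (1), fades (1), from (1), wave (1) → 5
Line 2: delicate (3), weed (1), like (1), silence (2) → 7
Line 3: high (1), proud (1), buffalo (3) → 5
Total: 5 + 7 + 5 = 17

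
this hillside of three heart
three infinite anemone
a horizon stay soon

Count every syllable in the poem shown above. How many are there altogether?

20

Line 1: "this hillside of three heart": 1+2+1+1+1 = 6
Line 2: "three infinite anemone": 1+3+4 = 8
Line 3: "a horizon stay soon": 1+3+1+1 = 6
Total: 6 + 8 + 6 = 20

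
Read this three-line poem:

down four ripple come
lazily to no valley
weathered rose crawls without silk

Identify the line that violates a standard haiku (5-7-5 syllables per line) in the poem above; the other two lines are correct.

Line 1: down (1), four (1), ripple (2), come (1) → 5 ✓
Line 2: lazily (3), to (1), no (1), valley (2) → 7 ✓
Line 3: weathered (2), rose (1), crawls (1), without (2), silk (1) → 7 (expected 5)

Line 3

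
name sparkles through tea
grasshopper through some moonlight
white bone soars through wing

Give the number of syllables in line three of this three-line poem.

5

Line three: white(1) + bone(1) + soars(1) + through(1) + wing(1) = 5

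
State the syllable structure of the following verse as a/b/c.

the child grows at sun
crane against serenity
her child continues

5/7/5

Line 1: the(1) + child(1) + grows(1) + at(1) + sun(1) = 5
Line 2: crane(1) + against(2) + serenity(4) = 7
Line 3: her(1) + child(1) + continues(3) = 5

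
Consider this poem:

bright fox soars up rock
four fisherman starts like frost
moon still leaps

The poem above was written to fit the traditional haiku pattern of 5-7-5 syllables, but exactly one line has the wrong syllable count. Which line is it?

Line 1: bright(1) + fox(1) + soars(1) + up(1) + rock(1) = 5 ✓
Line 2: four(1) + fisherman(3) + starts(1) + like(1) + frost(1) = 7 ✓
Line 3: moon(1) + still(1) + leaps(1) = 3 (expected 5)

The third line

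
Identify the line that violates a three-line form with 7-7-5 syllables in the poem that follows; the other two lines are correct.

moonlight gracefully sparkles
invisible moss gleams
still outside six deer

Line 2

Line 1: "moonlight gracefully sparkles": 2+3+2 = 7 ✓
Line 2: "invisible moss gleams": 4+1+1 = 6 (expected 7)
Line 3: "still outside six deer": 1+2+1+1 = 5 ✓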